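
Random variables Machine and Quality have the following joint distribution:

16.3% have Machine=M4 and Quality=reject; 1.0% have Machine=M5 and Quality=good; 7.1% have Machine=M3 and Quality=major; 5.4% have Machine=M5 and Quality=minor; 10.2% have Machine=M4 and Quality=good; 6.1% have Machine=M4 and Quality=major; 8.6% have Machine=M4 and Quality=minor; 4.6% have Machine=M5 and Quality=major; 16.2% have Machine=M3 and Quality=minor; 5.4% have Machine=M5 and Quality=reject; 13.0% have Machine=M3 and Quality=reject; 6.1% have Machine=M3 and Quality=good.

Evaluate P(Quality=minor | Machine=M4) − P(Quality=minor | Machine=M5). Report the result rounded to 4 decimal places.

P(Machine=M4) = 0.102 + 0.086 + 0.061 + 0.163 = 0.412; P(Quality=minor | Machine=M4) = 0.086/0.412 = 0.20874.
P(Machine=M5) = 0.010 + 0.054 + 0.046 + 0.054 = 0.164; P(Quality=minor | Machine=M5) = 0.054/0.164 = 0.32927.
Difference = -0.1205.

-0.1205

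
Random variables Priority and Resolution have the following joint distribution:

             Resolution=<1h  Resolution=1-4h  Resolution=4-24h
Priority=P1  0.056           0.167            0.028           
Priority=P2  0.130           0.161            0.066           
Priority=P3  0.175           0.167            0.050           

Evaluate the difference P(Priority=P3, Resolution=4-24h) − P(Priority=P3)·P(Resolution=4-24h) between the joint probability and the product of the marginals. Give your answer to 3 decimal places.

P(Priority=P3) = 0.175 + 0.167 + 0.050 = 0.392.
P(Resolution=4-24h) = 0.028 + 0.066 + 0.050 = 0.144.
P(Priority=P3, Resolution=4-24h) − P(Priority=P3)P(Resolution=4-24h) = 0.050 − 0.392×0.144 = -0.006.

-0.006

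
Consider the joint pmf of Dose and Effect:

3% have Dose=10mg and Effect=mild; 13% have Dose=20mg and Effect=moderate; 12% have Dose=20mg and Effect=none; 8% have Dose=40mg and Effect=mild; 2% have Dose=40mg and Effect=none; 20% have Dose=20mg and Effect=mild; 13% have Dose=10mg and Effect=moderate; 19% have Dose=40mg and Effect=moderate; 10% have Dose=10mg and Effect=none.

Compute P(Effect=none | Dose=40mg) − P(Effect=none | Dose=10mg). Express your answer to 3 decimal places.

P(Dose=40mg) = 0.02 + 0.08 + 0.19 = 0.29; P(Effect=none | Dose=40mg) = 0.02/0.29 = 0.0690.
P(Dose=10mg) = 0.10 + 0.03 + 0.13 = 0.26; P(Effect=none | Dose=10mg) = 0.10/0.26 = 0.3846.
Difference = -0.316.

-0.316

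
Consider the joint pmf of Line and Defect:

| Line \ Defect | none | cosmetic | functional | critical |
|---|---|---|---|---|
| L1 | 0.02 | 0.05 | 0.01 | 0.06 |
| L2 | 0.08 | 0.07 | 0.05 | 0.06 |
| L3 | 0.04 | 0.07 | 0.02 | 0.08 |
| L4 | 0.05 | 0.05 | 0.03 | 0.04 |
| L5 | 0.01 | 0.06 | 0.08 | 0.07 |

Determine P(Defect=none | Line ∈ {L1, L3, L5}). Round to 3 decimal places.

P(Line=L1) = 0.02 + 0.05 + 0.01 + 0.06 = 0.14.
P(Line=L3) = 0.04 + 0.07 + 0.02 + 0.08 = 0.21.
P(Line=L5) = 0.01 + 0.06 + 0.08 + 0.07 = 0.22.
P(Line ∈ {L1, L3, L5}) = 0.14 + 0.21 + 0.22 = 0.57; P(Defect=none, Line ∈ {L1, L3, L5}) = 0.02 + 0.04 + 0.01 = 0.07.
P(Defect=none | Line ∈ {L1, L3, L5}) = 0.07/0.57 = 0.123.

0.123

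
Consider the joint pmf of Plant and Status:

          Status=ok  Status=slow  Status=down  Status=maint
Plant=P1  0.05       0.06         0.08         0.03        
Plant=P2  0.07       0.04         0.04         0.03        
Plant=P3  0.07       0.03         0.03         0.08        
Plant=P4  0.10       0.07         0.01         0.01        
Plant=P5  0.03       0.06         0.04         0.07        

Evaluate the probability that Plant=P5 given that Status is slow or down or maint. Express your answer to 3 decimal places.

0.250

P(Status=slow) = 0.06 + 0.04 + 0.03 + 0.07 + 0.06 = 0.26.
P(Status=down) = 0.08 + 0.04 + 0.03 + 0.01 + 0.04 = 0.20.
P(Status=maint) = 0.03 + 0.03 + 0.08 + 0.01 + 0.07 = 0.22.
P(Status ∈ {slow, down, maint}) = 0.26 + 0.20 + 0.22 = 0.68; P(Plant=P5, Status ∈ {slow, down, maint}) = 0.06 + 0.04 + 0.07 = 0.17.
P(Plant=P5 | Status ∈ {slow, down, maint}) = 0.17/0.68 = 0.250.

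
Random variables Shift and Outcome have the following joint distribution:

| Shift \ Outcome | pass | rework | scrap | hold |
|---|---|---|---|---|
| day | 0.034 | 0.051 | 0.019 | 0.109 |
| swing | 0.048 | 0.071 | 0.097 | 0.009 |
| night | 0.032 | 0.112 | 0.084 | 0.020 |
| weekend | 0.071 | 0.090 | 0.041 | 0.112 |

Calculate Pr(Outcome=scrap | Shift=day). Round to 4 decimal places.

P(Shift=day) = 0.034 + 0.051 + 0.019 + 0.109 = 0.213.
P(Outcome=scrap | Shift=day) = 0.019/0.213 = 0.0892.

0.0892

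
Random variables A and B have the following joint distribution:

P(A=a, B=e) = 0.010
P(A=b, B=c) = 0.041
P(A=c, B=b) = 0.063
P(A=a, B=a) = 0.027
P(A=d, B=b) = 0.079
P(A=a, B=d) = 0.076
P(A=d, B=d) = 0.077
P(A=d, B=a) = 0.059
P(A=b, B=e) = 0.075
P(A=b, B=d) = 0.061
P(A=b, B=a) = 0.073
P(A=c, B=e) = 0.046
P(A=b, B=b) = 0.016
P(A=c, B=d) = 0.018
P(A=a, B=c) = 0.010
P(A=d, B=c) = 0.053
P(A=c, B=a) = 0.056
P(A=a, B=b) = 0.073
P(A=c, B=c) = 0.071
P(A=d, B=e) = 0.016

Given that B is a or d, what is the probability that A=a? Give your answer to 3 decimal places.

P(B=a) = 0.027 + 0.073 + 0.056 + 0.059 = 0.215.
P(B=d) = 0.076 + 0.061 + 0.018 + 0.077 = 0.232.
P(B ∈ {a, d}) = 0.215 + 0.232 = 0.447; P(A=a, B ∈ {a, d}) = 0.027 + 0.076 = 0.103.
P(A=a | B ∈ {a, d}) = 0.103/0.447 = 0.230.

0.230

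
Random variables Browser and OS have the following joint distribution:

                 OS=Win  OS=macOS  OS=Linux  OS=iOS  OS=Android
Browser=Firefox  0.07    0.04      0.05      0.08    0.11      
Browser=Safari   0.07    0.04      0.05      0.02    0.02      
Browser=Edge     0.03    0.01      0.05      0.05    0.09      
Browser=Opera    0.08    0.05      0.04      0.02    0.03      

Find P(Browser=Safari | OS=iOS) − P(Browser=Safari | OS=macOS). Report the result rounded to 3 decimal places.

-0.168

P(OS=iOS) = 0.08 + 0.02 + 0.05 + 0.02 = 0.17; P(Browser=Safari | OS=iOS) = 0.02/0.17 = 0.1176.
P(OS=macOS) = 0.04 + 0.04 + 0.01 + 0.05 = 0.14; P(Browser=Safari | OS=macOS) = 0.04/0.14 = 0.2857.
Difference = -0.168.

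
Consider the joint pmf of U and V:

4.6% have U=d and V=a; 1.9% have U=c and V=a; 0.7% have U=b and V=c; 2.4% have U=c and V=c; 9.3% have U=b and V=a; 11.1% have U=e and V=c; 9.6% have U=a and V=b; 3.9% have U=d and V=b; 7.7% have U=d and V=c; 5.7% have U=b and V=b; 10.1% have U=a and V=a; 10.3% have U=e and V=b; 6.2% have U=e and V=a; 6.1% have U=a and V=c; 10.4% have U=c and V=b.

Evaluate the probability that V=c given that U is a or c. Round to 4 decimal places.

P(U=a) = 0.101 + 0.096 + 0.061 = 0.258.
P(U=c) = 0.019 + 0.104 + 0.024 = 0.147.
P(U ∈ {a, c}) = 0.258 + 0.147 = 0.405; P(V=c, U ∈ {a, c}) = 0.061 + 0.024 = 0.085.
P(V=c | U ∈ {a, c}) = 0.085/0.405 = 0.2099.

0.2099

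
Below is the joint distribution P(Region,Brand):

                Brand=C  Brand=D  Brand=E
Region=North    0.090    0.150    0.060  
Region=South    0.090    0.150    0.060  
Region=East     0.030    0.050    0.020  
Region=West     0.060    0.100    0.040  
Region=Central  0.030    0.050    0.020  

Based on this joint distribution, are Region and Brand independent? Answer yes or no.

yes

Every cell satisfies P(Region,Brand) = P(Region)·P(Brand). For instance P(Region=South) = 0.300, P(Brand=C) = 0.300, and 0.300×0.300 = 0.090 matches the joint entry. So Region and Brand are independent.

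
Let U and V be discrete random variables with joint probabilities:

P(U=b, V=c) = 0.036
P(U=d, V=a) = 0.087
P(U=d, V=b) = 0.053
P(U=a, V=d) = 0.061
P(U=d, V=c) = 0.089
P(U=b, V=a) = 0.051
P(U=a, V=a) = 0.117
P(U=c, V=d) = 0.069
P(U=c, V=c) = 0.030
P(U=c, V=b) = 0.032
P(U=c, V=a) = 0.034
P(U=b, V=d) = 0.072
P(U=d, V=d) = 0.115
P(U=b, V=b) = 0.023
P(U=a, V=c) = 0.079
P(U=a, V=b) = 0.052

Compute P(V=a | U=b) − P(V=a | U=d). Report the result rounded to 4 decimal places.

0.0273

P(U=b) = 0.051 + 0.023 + 0.036 + 0.072 = 0.182; P(V=a | U=b) = 0.051/0.182 = 0.28022.
P(U=d) = 0.087 + 0.053 + 0.089 + 0.115 = 0.344; P(V=a | U=d) = 0.087/0.344 = 0.25291.
Difference = 0.0273.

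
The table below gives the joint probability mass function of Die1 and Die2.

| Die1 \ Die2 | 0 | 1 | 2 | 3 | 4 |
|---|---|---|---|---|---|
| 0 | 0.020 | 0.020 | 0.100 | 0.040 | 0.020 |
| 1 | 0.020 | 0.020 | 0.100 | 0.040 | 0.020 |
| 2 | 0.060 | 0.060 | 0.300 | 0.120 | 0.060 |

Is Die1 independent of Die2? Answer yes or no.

Every cell satisfies P(Die1,Die2) = P(Die1)·P(Die2). For instance P(Die1=2) = 0.600, P(Die2=1) = 0.100, and 0.600×0.100 = 0.060 matches the joint entry. So Die1 and Die2 are independent.

yes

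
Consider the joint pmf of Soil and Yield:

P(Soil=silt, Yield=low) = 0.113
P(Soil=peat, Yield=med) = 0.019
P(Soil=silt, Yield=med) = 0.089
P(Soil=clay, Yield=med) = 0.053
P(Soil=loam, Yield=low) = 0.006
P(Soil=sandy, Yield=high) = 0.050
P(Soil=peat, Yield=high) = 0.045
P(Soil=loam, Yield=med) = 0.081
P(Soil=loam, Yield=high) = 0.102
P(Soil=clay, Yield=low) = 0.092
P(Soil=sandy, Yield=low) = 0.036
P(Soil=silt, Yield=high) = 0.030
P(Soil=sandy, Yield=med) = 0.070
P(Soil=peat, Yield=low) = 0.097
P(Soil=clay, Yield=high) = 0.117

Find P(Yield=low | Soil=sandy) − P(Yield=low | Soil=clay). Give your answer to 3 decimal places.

P(Soil=sandy) = 0.036 + 0.070 + 0.050 = 0.156; P(Yield=low | Soil=sandy) = 0.036/0.156 = 0.2308.
P(Soil=clay) = 0.092 + 0.053 + 0.117 = 0.262; P(Yield=low | Soil=clay) = 0.092/0.262 = 0.3511.
Difference = -0.120.

-0.120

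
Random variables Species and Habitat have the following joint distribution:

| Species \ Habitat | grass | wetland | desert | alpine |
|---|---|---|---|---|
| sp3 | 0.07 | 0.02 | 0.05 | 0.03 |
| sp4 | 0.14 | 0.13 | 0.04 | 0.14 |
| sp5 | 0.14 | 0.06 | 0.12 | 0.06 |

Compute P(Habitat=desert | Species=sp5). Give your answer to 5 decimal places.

P(Species=sp5) = 0.14 + 0.06 + 0.12 + 0.06 = 0.38.
P(Habitat=desert | Species=sp5) = 0.12/0.38 = 0.31579.

0.31579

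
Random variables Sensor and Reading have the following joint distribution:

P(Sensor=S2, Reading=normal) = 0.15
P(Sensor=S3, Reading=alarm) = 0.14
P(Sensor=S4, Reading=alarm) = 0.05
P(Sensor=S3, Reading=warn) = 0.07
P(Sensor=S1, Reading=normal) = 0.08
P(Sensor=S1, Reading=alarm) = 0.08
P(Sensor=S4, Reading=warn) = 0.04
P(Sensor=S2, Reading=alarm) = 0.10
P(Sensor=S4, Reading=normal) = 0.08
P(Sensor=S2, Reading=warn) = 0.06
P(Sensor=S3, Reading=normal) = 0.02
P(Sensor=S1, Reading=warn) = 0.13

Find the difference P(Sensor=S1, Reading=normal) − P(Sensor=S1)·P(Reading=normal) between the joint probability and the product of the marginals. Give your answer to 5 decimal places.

-0.01570

P(Sensor=S1) = 0.08 + 0.13 + 0.08 = 0.29.
P(Reading=normal) = 0.08 + 0.15 + 0.02 + 0.08 = 0.33.
P(Sensor=S1, Reading=normal) − P(Sensor=S1)P(Reading=normal) = 0.08 − 0.29×0.33 = -0.01570.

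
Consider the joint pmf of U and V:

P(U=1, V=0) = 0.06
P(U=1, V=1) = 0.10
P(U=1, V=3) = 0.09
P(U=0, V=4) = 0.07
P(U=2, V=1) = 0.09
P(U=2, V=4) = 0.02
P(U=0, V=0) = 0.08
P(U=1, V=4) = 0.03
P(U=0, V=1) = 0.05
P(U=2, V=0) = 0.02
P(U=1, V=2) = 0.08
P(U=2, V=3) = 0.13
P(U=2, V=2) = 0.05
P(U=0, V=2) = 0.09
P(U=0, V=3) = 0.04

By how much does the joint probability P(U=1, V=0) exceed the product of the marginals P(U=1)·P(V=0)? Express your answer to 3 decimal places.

P(U=1) = 0.06 + 0.10 + 0.08 + 0.09 + 0.03 = 0.36.
P(V=0) = 0.08 + 0.06 + 0.02 = 0.16.
P(U=1, V=0) − P(U=1)P(V=0) = 0.06 − 0.36×0.16 = 0.002.

0.002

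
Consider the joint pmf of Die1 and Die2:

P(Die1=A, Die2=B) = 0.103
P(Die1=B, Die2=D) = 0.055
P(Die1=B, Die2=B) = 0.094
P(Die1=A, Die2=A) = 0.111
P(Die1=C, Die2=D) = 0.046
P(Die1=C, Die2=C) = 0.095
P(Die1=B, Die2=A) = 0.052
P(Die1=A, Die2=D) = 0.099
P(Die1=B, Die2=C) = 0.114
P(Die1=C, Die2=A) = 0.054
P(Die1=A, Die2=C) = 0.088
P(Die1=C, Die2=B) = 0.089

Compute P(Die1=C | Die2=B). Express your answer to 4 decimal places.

0.3112

P(Die2=B) = 0.103 + 0.094 + 0.089 = 0.286.
P(Die1=C | Die2=B) = 0.089/0.286 = 0.3112.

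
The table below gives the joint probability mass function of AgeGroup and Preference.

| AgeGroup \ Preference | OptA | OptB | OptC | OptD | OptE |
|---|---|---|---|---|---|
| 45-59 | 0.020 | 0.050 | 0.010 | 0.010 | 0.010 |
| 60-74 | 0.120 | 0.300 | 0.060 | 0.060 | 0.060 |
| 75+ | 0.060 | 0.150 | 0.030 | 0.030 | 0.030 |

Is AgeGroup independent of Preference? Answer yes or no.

Every cell satisfies P(AgeGroup,Preference) = P(AgeGroup)·P(Preference). For instance P(AgeGroup=60-74) = 0.600, P(Preference=OptC) = 0.100, and 0.600×0.100 = 0.060 matches the joint entry. So AgeGroup and Preference are independent.

yes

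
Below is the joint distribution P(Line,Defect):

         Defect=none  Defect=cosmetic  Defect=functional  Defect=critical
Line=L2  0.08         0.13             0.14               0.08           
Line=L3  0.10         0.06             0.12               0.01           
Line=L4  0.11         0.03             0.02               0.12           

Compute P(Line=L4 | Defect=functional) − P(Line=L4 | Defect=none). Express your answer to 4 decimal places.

-0.3079

P(Defect=functional) = 0.14 + 0.12 + 0.02 = 0.28; P(Line=L4 | Defect=functional) = 0.02/0.28 = 0.07143.
P(Defect=none) = 0.08 + 0.10 + 0.11 = 0.29; P(Line=L4 | Defect=none) = 0.11/0.29 = 0.37931.
Difference = -0.3079.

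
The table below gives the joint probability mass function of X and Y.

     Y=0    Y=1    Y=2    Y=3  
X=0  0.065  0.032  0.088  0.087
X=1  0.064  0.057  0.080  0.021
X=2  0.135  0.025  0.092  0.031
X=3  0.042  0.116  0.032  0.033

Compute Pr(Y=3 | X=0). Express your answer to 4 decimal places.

0.3199

P(X=0) = 0.065 + 0.032 + 0.088 + 0.087 = 0.272.
P(Y=3 | X=0) = 0.087/0.272 = 0.3199.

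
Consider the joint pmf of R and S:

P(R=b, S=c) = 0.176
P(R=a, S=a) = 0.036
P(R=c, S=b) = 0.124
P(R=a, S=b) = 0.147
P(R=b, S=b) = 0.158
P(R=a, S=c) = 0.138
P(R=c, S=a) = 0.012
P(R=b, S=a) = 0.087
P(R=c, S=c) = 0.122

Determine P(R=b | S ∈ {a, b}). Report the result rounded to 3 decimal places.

0.434

P(S=a) = 0.036 + 0.087 + 0.012 = 0.135.
P(S=b) = 0.147 + 0.158 + 0.124 = 0.429.
P(S ∈ {a, b}) = 0.135 + 0.429 = 0.564; P(R=b, S ∈ {a, b}) = 0.087 + 0.158 = 0.245.
P(R=b | S ∈ {a, b}) = 0.245/0.564 = 0.434.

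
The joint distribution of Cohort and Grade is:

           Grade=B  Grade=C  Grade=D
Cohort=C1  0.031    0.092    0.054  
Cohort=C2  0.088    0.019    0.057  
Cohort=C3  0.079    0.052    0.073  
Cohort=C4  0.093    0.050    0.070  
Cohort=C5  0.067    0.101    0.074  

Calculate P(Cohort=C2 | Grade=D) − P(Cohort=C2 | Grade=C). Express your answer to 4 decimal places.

0.1133

P(Grade=D) = 0.054 + 0.057 + 0.073 + 0.070 + 0.074 = 0.328; P(Cohort=C2 | Grade=D) = 0.057/0.328 = 0.17378.
P(Grade=C) = 0.092 + 0.019 + 0.052 + 0.050 + 0.101 = 0.314; P(Cohort=C2 | Grade=C) = 0.019/0.314 = 0.06051.
Difference = 0.1133.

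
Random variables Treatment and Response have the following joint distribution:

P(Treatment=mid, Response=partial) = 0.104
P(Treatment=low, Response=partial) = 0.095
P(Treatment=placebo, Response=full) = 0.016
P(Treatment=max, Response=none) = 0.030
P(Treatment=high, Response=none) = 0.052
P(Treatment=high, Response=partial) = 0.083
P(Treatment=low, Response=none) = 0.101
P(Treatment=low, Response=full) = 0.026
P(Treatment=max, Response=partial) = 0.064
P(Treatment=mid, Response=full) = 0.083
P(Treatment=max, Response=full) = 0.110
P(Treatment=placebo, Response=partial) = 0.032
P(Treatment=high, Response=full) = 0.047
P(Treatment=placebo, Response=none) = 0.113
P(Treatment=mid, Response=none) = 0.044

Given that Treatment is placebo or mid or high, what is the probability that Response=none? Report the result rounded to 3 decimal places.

0.364

P(Treatment=placebo) = 0.113 + 0.032 + 0.016 = 0.161.
P(Treatment=mid) = 0.044 + 0.104 + 0.083 = 0.231.
P(Treatment=high) = 0.052 + 0.083 + 0.047 = 0.182.
P(Treatment ∈ {placebo, mid, high}) = 0.161 + 0.231 + 0.182 = 0.574; P(Response=none, Treatment ∈ {placebo, mid, high}) = 0.113 + 0.044 + 0.052 = 0.209.
P(Response=none | Treatment ∈ {placebo, mid, high}) = 0.209/0.574 = 0.364.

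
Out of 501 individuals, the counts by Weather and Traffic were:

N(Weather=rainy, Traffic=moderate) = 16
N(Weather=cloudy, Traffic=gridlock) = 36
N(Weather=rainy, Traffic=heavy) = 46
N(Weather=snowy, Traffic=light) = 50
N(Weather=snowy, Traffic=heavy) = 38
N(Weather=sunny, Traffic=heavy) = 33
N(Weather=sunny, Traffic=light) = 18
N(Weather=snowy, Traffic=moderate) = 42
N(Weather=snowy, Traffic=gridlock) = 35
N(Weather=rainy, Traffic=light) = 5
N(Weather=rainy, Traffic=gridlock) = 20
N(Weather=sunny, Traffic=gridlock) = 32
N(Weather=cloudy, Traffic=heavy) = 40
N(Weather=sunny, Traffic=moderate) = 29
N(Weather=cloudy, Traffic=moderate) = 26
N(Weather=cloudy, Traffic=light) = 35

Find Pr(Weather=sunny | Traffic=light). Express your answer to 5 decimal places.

0.16667

Total with Traffic=light: 18 + 35 + 5 + 50 = 108.
P(Weather=sunny | Traffic=light) = 18/108 = 0.16667.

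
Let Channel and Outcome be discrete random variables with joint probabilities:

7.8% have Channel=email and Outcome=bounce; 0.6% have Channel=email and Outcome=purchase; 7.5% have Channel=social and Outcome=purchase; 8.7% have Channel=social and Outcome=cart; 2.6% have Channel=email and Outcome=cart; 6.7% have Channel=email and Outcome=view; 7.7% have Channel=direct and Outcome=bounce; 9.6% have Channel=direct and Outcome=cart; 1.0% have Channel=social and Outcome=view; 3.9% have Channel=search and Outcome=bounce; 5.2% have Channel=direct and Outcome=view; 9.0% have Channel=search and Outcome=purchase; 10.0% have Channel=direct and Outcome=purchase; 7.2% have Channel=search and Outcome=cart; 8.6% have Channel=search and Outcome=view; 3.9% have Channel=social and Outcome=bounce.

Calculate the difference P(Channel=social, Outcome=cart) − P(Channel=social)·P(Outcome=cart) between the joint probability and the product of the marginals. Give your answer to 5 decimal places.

P(Channel=social) = 0.039 + 0.010 + 0.087 + 0.075 = 0.211.
P(Outcome=cart) = 0.026 + 0.072 + 0.087 + 0.096 = 0.281.
P(Channel=social, Outcome=cart) − P(Channel=social)P(Outcome=cart) = 0.087 − 0.211×0.281 = 0.02771.

0.02771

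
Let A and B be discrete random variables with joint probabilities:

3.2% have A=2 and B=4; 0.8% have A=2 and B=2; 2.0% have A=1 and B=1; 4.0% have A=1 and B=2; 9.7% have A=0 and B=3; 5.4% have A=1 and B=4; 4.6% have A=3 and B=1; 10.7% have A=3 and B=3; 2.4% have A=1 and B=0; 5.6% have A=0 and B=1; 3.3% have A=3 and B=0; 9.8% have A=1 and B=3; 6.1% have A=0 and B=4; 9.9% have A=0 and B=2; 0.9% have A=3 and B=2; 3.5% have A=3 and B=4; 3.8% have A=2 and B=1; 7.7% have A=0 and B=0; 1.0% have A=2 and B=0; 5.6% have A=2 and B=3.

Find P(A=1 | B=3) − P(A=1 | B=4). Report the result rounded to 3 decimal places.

P(B=3) = 0.097 + 0.098 + 0.056 + 0.107 = 0.358; P(A=1 | B=3) = 0.098/0.358 = 0.2737.
P(B=4) = 0.061 + 0.054 + 0.032 + 0.035 = 0.182; P(A=1 | B=4) = 0.054/0.182 = 0.2967.
Difference = -0.023.

-0.023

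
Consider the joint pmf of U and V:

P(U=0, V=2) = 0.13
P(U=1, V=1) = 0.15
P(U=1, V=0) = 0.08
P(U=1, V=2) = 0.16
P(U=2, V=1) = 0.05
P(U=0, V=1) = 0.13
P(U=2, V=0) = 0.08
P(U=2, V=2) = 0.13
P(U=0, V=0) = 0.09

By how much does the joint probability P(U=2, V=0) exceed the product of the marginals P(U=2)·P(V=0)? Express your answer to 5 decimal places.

P(U=2) = 0.08 + 0.05 + 0.13 = 0.26.
P(V=0) = 0.09 + 0.08 + 0.08 = 0.25.
P(U=2, V=0) − P(U=2)P(V=0) = 0.08 − 0.26×0.25 = 0.01500.

0.01500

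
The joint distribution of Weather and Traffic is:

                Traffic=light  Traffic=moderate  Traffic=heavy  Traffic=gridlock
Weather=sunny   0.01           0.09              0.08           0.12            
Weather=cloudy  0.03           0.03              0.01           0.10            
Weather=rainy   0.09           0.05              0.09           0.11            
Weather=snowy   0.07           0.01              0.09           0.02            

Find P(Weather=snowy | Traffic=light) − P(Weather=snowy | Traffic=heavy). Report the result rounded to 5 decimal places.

0.01667

P(Traffic=light) = 0.01 + 0.03 + 0.09 + 0.07 = 0.20; P(Weather=snowy | Traffic=light) = 0.07/0.20 = 0.350000.
P(Traffic=heavy) = 0.08 + 0.01 + 0.09 + 0.09 = 0.27; P(Weather=snowy | Traffic=heavy) = 0.09/0.27 = 0.333333.
Difference = 0.01667.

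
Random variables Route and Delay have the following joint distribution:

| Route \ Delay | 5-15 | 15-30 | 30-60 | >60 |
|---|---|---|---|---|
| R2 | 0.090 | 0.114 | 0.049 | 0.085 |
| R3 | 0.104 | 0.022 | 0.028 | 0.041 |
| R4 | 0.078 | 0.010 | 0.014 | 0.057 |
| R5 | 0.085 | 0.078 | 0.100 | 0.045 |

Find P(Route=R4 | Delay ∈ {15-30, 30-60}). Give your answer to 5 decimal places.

0.05783

P(Delay=15-30) = 0.114 + 0.022 + 0.010 + 0.078 = 0.224.
P(Delay=30-60) = 0.049 + 0.028 + 0.014 + 0.100 = 0.191.
P(Delay ∈ {15-30, 30-60}) = 0.224 + 0.191 = 0.415; P(Route=R4, Delay ∈ {15-30, 30-60}) = 0.010 + 0.014 = 0.024.
P(Route=R4 | Delay ∈ {15-30, 30-60}) = 0.024/0.415 = 0.05783.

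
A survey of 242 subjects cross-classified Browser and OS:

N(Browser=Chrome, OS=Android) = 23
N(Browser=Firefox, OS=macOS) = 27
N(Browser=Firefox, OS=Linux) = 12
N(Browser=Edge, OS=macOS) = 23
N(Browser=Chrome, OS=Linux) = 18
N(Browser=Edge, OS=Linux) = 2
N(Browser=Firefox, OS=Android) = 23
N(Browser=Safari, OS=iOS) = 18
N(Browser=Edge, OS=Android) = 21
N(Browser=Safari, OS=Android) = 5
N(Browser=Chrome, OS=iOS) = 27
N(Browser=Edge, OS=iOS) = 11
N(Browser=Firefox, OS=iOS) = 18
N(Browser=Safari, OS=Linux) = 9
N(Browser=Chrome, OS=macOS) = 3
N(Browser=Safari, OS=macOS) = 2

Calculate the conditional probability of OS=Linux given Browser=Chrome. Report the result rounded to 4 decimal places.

Total with Browser=Chrome: 3 + 18 + 27 + 23 = 71.
P(OS=Linux | Browser=Chrome) = 18/71 = 0.2535.

0.2535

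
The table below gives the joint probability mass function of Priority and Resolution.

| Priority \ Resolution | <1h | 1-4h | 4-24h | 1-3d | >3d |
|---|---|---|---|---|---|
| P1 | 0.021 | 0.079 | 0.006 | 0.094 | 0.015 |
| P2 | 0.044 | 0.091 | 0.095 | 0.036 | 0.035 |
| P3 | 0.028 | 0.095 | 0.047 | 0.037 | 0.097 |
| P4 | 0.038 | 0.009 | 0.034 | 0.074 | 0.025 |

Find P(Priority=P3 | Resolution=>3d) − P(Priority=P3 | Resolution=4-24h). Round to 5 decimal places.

0.30571

P(Resolution=>3d) = 0.015 + 0.035 + 0.097 + 0.025 = 0.172; P(Priority=P3 | Resolution=>3d) = 0.097/0.172 = 0.563953.
P(Resolution=4-24h) = 0.006 + 0.095 + 0.047 + 0.034 = 0.182; P(Priority=P3 | Resolution=4-24h) = 0.047/0.182 = 0.258242.
Difference = 0.30571.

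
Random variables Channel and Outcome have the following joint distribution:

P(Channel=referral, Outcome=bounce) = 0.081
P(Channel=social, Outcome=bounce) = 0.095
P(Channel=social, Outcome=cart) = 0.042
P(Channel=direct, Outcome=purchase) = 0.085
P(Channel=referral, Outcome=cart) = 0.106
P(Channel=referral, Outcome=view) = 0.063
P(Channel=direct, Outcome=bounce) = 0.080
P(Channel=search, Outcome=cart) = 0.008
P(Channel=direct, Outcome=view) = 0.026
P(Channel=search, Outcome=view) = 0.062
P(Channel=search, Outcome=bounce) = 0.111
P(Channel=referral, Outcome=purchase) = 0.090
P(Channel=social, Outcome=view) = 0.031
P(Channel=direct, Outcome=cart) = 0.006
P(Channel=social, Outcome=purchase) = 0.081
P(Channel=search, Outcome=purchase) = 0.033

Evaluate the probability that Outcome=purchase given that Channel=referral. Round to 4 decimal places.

0.2647

P(Channel=referral) = 0.081 + 0.063 + 0.106 + 0.090 = 0.340.
P(Outcome=purchase | Channel=referral) = 0.090/0.340 = 0.2647.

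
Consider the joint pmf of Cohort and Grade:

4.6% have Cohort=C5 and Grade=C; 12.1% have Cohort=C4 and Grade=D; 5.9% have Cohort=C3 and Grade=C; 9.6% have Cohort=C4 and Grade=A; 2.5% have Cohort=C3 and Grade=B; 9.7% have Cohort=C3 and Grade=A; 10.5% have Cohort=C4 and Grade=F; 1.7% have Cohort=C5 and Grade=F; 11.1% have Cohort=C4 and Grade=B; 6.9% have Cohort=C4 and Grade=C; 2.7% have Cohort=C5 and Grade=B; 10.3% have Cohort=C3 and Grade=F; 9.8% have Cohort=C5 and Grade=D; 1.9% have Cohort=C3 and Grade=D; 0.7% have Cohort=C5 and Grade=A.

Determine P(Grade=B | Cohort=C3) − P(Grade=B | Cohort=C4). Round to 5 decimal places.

-0.13861

P(Cohort=C3) = 0.097 + 0.025 + 0.059 + 0.019 + 0.103 = 0.303; P(Grade=B | Cohort=C3) = 0.025/0.303 = 0.082508.
P(Cohort=C4) = 0.096 + 0.111 + 0.069 + 0.121 + 0.105 = 0.502; P(Grade=B | Cohort=C4) = 0.111/0.502 = 0.221116.
Difference = -0.13861.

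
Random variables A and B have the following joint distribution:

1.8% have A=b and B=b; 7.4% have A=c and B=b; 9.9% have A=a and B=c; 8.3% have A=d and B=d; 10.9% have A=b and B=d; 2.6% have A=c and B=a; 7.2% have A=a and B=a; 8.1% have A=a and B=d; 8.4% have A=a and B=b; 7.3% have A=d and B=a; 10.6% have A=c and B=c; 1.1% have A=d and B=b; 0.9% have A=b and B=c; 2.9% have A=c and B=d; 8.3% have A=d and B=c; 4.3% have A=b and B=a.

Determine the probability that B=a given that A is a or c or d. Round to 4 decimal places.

0.2083

P(A=a) = 0.072 + 0.084 + 0.099 + 0.081 = 0.336.
P(A=c) = 0.026 + 0.074 + 0.106 + 0.029 = 0.235.
P(A=d) = 0.073 + 0.011 + 0.083 + 0.083 = 0.250.
P(A ∈ {a, c, d}) = 0.336 + 0.235 + 0.250 = 0.821; P(B=a, A ∈ {a, c, d}) = 0.072 + 0.026 + 0.073 = 0.171.
P(B=a | A ∈ {a, c, d}) = 0.171/0.821 = 0.2083.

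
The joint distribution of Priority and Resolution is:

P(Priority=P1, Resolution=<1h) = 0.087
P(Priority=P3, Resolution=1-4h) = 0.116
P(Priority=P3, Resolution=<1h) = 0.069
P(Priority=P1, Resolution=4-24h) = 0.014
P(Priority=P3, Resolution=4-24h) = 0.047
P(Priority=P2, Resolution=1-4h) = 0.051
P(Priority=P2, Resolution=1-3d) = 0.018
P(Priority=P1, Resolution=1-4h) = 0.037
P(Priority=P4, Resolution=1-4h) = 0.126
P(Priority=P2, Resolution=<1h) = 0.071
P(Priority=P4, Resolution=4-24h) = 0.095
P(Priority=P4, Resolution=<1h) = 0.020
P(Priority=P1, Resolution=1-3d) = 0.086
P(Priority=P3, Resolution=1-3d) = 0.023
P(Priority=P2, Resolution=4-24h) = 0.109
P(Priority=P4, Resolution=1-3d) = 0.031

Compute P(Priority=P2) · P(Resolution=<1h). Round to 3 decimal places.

P(Priority=P2) = 0.071 + 0.051 + 0.109 + 0.018 = 0.249.
P(Resolution=<1h) = 0.087 + 0.071 + 0.069 + 0.020 = 0.247.
Product: 0.249 × 0.247 = 0.062.

0.062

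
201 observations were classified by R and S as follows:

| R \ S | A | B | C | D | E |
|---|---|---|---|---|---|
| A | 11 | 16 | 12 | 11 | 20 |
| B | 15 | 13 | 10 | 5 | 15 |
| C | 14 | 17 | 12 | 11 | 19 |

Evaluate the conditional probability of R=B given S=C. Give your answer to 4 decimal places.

Total with S=C: 12 + 10 + 12 = 34.
P(R=B | S=C) = 10/34 = 0.2941.

0.2941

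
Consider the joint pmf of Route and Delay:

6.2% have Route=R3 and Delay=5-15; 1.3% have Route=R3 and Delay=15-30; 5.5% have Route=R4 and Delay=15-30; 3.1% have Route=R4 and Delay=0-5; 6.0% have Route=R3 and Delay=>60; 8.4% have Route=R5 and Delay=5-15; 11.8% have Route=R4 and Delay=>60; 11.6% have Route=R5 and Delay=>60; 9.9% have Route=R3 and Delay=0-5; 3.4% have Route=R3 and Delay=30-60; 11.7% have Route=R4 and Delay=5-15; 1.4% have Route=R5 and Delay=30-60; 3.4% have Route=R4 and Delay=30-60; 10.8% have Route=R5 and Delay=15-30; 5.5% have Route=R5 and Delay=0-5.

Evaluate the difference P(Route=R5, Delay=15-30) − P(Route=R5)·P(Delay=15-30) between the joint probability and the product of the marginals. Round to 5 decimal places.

P(Route=R5) = 0.055 + 0.084 + 0.108 + 0.014 + 0.116 = 0.377.
P(Delay=15-30) = 0.013 + 0.055 + 0.108 = 0.176.
P(Route=R5, Delay=15-30) − P(Route=R5)P(Delay=15-30) = 0.108 − 0.377×0.176 = 0.04165.

0.04165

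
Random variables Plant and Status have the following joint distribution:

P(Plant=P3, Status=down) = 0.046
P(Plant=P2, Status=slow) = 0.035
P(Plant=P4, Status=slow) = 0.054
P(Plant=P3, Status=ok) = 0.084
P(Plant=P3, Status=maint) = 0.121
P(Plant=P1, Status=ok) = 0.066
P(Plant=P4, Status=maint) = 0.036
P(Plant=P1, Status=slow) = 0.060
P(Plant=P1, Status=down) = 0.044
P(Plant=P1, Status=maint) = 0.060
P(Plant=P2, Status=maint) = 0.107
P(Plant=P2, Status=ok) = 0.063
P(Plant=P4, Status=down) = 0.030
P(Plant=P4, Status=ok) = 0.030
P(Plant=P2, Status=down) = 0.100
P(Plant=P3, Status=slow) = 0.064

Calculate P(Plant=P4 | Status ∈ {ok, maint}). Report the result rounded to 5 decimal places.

P(Status=ok) = 0.066 + 0.063 + 0.084 + 0.030 = 0.243.
P(Status=maint) = 0.060 + 0.107 + 0.121 + 0.036 = 0.324.
P(Status ∈ {ok, maint}) = 0.243 + 0.324 = 0.567; P(Plant=P4, Status ∈ {ok, maint}) = 0.030 + 0.036 = 0.066.
P(Plant=P4 | Status ∈ {ok, maint}) = 0.066/0.567 = 0.11640.

0.11640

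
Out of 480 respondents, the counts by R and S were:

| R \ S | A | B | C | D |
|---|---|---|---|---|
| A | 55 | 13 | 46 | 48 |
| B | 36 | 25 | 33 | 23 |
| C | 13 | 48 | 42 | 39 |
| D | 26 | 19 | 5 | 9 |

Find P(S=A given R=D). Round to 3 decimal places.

Total with R=D: 26 + 19 + 5 + 9 = 59.
P(S=A | R=D) = 26/59 = 0.441.

0.441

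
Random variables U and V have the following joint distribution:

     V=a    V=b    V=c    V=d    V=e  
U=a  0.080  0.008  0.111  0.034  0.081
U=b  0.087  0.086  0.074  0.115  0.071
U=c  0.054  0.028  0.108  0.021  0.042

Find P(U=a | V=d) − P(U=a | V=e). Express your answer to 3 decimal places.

-0.218

P(V=d) = 0.034 + 0.115 + 0.021 = 0.170; P(U=a | V=d) = 0.034/0.170 = 0.2000.
P(V=e) = 0.081 + 0.071 + 0.042 = 0.194; P(U=a | V=e) = 0.081/0.194 = 0.4175.
Difference = -0.218.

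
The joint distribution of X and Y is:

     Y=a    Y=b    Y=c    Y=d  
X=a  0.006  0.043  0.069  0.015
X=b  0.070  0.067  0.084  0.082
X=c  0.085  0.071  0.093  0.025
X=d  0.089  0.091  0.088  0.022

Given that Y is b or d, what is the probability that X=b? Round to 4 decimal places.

P(Y=b) = 0.043 + 0.067 + 0.071 + 0.091 = 0.272.
P(Y=d) = 0.015 + 0.082 + 0.025 + 0.022 = 0.144.
P(Y ∈ {b, d}) = 0.272 + 0.144 = 0.416; P(X=b, Y ∈ {b, d}) = 0.067 + 0.082 = 0.149.
P(X=b | Y ∈ {b, d}) = 0.149/0.416 = 0.3582.

0.3582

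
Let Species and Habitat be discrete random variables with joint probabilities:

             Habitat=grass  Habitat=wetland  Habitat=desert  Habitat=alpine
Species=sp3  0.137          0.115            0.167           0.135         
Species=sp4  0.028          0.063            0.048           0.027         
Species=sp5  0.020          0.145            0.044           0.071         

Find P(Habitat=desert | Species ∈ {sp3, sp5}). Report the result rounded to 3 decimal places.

P(Species=sp3) = 0.137 + 0.115 + 0.167 + 0.135 = 0.554.
P(Species=sp5) = 0.020 + 0.145 + 0.044 + 0.071 = 0.280.
P(Species ∈ {sp3, sp5}) = 0.554 + 0.280 = 0.834; P(Habitat=desert, Species ∈ {sp3, sp5}) = 0.167 + 0.044 = 0.211.
P(Habitat=desert | Species ∈ {sp3, sp5}) = 0.211/0.834 = 0.253.

0.253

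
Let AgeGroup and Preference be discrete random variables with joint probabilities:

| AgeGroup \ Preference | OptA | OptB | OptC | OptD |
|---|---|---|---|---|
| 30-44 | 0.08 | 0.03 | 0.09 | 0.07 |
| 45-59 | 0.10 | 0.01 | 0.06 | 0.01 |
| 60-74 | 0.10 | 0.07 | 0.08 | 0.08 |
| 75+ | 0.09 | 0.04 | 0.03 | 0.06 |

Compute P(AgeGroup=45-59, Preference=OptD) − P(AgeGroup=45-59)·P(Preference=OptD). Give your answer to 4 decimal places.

P(AgeGroup=45-59) = 0.10 + 0.01 + 0.06 + 0.01 = 0.18.
P(Preference=OptD) = 0.07 + 0.01 + 0.08 + 0.06 = 0.22.
P(AgeGroup=45-59, Preference=OptD) − P(AgeGroup=45-59)P(Preference=OptD) = 0.01 − 0.18×0.22 = -0.0296.

-0.0296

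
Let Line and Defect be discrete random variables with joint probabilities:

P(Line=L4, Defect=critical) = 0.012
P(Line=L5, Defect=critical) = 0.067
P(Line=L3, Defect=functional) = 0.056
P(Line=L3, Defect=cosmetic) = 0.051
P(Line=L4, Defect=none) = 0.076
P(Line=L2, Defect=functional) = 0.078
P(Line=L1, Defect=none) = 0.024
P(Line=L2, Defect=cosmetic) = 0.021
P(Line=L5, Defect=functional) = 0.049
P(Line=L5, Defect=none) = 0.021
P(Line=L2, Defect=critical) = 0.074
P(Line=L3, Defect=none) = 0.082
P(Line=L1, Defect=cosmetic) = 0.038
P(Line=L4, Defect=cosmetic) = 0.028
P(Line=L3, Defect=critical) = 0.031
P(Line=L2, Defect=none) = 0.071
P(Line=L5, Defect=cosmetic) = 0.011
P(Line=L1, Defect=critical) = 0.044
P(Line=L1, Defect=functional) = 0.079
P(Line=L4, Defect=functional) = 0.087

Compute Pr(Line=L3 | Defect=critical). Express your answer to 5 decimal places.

P(Defect=critical) = 0.044 + 0.074 + 0.031 + 0.012 + 0.067 = 0.228.
P(Line=L3 | Defect=critical) = 0.031/0.228 = 0.13596.

0.13596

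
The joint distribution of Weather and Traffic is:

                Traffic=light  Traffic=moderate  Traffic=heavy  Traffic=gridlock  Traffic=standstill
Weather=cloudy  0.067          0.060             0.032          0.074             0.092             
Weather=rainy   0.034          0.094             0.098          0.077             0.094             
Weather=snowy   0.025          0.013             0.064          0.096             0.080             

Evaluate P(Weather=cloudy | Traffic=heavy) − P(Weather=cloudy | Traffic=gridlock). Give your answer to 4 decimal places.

P(Traffic=heavy) = 0.032 + 0.098 + 0.064 = 0.194; P(Weather=cloudy | Traffic=heavy) = 0.032/0.194 = 0.16495.
P(Traffic=gridlock) = 0.074 + 0.077 + 0.096 = 0.247; P(Weather=cloudy | Traffic=gridlock) = 0.074/0.247 = 0.29960.
Difference = -0.1346.

-0.1346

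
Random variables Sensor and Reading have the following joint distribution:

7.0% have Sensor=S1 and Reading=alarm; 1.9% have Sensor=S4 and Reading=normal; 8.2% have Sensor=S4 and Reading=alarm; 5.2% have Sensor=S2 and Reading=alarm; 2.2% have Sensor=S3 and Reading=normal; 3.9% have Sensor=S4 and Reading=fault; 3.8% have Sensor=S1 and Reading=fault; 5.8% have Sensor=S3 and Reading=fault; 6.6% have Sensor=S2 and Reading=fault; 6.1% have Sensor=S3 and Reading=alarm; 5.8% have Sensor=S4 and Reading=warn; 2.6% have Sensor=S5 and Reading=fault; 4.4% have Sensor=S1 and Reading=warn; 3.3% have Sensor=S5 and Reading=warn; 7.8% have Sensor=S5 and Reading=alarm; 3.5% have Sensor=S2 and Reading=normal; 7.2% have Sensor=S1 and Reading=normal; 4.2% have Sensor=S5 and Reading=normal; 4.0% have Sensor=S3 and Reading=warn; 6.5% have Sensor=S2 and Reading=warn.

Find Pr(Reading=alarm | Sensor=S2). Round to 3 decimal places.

P(Sensor=S2) = 0.035 + 0.065 + 0.052 + 0.066 = 0.218.
P(Reading=alarm | Sensor=S2) = 0.052/0.218 = 0.239.

0.239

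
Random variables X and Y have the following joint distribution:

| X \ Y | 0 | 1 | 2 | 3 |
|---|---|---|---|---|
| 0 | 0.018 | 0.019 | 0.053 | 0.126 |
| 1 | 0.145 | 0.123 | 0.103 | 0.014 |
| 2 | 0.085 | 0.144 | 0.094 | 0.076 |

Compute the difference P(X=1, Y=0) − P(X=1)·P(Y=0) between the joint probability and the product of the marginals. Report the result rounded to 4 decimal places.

0.0495

P(X=1) = 0.145 + 0.123 + 0.103 + 0.014 = 0.385.
P(Y=0) = 0.018 + 0.145 + 0.085 = 0.248.
P(X=1, Y=0) − P(X=1)P(Y=0) = 0.145 − 0.385×0.248 = 0.0495.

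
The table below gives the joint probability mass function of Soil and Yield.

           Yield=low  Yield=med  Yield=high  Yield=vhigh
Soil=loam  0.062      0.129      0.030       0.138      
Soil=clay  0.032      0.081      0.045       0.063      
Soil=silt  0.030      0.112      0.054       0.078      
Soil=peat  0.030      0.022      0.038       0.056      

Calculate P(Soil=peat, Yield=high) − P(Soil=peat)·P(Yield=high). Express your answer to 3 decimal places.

P(Soil=peat) = 0.030 + 0.022 + 0.038 + 0.056 = 0.146.
P(Yield=high) = 0.030 + 0.045 + 0.054 + 0.038 = 0.167.
P(Soil=peat, Yield=high) − P(Soil=peat)P(Yield=high) = 0.038 − 0.146×0.167 = 0.014.

0.014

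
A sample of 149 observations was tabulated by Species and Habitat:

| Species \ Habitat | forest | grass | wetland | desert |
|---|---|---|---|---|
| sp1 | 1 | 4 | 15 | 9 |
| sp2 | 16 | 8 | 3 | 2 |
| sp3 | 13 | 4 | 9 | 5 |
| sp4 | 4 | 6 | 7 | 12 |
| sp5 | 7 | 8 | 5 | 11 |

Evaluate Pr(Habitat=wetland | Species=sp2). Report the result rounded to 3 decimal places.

Total with Species=sp2: 16 + 8 + 3 + 2 = 29.
P(Habitat=wetland | Species=sp2) = 3/29 = 0.103.

0.103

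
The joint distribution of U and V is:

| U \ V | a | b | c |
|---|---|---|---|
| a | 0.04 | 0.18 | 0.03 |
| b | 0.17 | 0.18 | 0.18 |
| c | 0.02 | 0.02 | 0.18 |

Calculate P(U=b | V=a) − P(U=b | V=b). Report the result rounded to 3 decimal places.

0.265

P(V=a) = 0.04 + 0.17 + 0.02 = 0.23; P(U=b | V=a) = 0.17/0.23 = 0.7391.
P(V=b) = 0.18 + 0.18 + 0.02 = 0.38; P(U=b | V=b) = 0.18/0.38 = 0.4737.
Difference = 0.265.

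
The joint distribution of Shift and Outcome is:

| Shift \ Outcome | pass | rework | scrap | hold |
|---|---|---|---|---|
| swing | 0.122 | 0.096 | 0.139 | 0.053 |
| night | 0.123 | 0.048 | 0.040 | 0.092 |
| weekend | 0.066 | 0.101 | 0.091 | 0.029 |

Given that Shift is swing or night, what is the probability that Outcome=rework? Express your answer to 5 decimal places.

P(Shift=swing) = 0.122 + 0.096 + 0.139 + 0.053 = 0.410.
P(Shift=night) = 0.123 + 0.048 + 0.040 + 0.092 = 0.303.
P(Shift ∈ {swing, night}) = 0.410 + 0.303 = 0.713; P(Outcome=rework, Shift ∈ {swing, night}) = 0.096 + 0.048 = 0.144.
P(Outcome=rework | Shift ∈ {swing, night}) = 0.144/0.713 = 0.20196.

0.20196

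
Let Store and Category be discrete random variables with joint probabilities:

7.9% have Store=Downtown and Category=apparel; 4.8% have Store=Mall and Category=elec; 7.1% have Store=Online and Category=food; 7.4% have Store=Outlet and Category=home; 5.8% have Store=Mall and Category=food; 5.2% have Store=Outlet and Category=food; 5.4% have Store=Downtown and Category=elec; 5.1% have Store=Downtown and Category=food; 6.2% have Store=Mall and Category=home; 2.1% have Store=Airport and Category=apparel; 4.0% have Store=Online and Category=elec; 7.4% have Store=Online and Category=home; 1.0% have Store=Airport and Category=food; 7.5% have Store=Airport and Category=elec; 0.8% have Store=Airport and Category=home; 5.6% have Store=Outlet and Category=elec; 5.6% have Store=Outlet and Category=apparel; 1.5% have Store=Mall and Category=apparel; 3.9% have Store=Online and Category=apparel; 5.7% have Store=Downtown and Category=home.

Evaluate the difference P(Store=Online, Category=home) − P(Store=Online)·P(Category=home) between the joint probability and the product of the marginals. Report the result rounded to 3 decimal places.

0.012

P(Store=Online) = 0.071 + 0.039 + 0.040 + 0.074 = 0.224.
P(Category=home) = 0.057 + 0.062 + 0.008 + 0.074 + 0.074 = 0.275.
P(Store=Online, Category=home) − P(Store=Online)P(Category=home) = 0.074 − 0.224×0.275 = 0.012.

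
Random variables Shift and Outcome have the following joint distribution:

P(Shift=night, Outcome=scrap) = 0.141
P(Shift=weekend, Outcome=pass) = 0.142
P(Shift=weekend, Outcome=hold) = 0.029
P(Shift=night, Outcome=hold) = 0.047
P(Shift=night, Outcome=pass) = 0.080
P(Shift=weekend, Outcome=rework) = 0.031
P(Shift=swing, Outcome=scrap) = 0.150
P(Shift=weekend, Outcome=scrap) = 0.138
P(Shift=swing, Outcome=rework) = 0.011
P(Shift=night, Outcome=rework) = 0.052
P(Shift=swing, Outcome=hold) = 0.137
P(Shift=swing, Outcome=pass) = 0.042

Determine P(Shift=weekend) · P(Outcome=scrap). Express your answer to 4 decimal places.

P(Shift=weekend) = 0.142 + 0.031 + 0.138 + 0.029 = 0.340.
P(Outcome=scrap) = 0.150 + 0.141 + 0.138 = 0.429.
Product: 0.340 × 0.429 = 0.1459.

0.1459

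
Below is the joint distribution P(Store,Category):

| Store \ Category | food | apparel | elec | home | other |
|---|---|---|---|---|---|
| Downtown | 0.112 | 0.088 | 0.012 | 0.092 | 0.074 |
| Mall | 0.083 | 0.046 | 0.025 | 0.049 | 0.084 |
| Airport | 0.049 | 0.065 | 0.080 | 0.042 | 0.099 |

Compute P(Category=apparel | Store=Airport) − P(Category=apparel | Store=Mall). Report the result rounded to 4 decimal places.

0.0338

P(Store=Airport) = 0.049 + 0.065 + 0.080 + 0.042 + 0.099 = 0.335; P(Category=apparel | Store=Airport) = 0.065/0.335 = 0.19403.
P(Store=Mall) = 0.083 + 0.046 + 0.025 + 0.049 + 0.084 = 0.287; P(Category=apparel | Store=Mall) = 0.046/0.287 = 0.16028.
Difference = 0.0338.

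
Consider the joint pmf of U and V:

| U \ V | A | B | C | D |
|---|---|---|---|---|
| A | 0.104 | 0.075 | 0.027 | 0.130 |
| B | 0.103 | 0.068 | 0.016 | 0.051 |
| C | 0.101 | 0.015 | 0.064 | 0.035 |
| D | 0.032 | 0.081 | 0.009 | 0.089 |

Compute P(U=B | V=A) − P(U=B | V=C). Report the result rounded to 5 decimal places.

P(V=A) = 0.104 + 0.103 + 0.101 + 0.032 = 0.340; P(U=B | V=A) = 0.103/0.340 = 0.302941.
P(V=C) = 0.027 + 0.016 + 0.064 + 0.009 = 0.116; P(U=B | V=C) = 0.016/0.116 = 0.137931.
Difference = 0.16501.

0.16501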